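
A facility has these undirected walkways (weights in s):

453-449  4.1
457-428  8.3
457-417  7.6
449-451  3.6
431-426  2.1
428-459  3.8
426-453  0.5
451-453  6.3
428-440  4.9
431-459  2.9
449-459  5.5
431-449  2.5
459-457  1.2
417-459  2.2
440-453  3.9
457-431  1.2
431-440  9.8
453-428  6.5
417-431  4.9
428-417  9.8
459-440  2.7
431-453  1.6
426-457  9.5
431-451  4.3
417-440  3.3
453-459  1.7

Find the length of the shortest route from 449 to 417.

Shortest distances from 449:
449: 0
431: 2.5  (via 449)
451: 3.6  (via 449)
457: 3.7  (via 431)
453: 4.1  (via 449)
426: 4.6  (via 431)
459: 4.9  (via 457)
417: 7.1  (via 459)
Shortest route: 449 → 431 → 457 → 459 → 417 = 7.1 s.

7.1 s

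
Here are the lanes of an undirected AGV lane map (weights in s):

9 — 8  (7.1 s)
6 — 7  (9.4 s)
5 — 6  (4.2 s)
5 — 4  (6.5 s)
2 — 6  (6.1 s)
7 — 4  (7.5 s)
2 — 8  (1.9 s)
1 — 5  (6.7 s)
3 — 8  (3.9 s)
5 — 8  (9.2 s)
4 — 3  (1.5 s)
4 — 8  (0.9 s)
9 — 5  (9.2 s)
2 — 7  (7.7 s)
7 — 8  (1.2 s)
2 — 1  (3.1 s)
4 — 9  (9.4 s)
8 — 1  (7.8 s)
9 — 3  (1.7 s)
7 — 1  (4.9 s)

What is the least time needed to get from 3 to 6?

10.4 s

Settle nodes by increasing distance from 3:
3: 0
4: 1.5  (via 3)
9: 1.7  (via 3)
8: 2.4  (via 4)
7: 3.6  (via 8)
2: 4.3  (via 8)
1: 7.4  (via 2)
5: 8  (via 4)
6: 10.4  (via 2)
Shortest route: 3 → 4 → 8 → 2 → 6 = 10.4 s.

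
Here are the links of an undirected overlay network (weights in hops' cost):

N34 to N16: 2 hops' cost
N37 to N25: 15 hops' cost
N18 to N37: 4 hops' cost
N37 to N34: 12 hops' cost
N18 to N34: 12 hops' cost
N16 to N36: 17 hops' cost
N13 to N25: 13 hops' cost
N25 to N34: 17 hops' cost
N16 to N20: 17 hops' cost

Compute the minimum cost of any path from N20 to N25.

36 hops' cost

Settle nodes by increasing distance from N20:
N20: 0
N16: 17  (via N20)
N34: 19  (via N16)
N37: 31  (via N34)
N18: 31  (via N34)
N36: 34  (via N16)
N25: 36  (via N34)
Shortest route: N20 → N16 → N34 → N25 = 36 hops' cost.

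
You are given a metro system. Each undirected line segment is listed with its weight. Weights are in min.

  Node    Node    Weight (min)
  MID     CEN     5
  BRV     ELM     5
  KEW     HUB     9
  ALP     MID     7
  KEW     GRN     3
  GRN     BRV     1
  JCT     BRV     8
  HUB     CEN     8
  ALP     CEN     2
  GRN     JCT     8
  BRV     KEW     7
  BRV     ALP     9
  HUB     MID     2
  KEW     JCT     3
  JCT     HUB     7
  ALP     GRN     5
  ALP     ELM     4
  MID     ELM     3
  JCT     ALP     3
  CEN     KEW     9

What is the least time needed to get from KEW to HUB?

9 min

Candidate routes:
KEW–HUB: 9 = 9
KEW–JCT–HUB: 3+7 = 10
Cheapest is KEW–HUB at 9 min.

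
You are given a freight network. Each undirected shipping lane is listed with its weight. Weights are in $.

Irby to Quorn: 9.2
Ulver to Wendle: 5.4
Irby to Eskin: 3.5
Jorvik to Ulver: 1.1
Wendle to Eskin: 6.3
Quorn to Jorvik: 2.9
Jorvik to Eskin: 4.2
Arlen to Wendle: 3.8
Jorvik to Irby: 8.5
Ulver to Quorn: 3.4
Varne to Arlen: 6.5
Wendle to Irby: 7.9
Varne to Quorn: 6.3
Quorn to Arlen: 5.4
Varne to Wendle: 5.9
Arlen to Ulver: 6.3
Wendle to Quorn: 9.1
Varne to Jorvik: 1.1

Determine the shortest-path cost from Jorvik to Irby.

$7.7

Compare a few routes:
Jorvik–Irby: 8.5 = 8.5
Jorvik–Eskin–Irby: 4.2+3.5 = 7.7
Cheapest is Jorvik–Eskin–Irby at $7.7.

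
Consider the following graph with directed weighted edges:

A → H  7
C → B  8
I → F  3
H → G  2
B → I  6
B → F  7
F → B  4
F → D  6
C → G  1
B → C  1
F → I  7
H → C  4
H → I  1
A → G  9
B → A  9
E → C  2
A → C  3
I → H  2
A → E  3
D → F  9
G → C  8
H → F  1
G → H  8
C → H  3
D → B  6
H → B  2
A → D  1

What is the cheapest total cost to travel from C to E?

17

Settle nodes by increasing distance from C:
C: 0
G: 1  (via C)
H: 3  (via C)
F: 4  (via H)
I: 4  (via H)
B: 5  (via H)
D: 10  (via F)
A: 14  (via B)
E: 17  (via A)
Shortest route: C–H–B–A–E = 17.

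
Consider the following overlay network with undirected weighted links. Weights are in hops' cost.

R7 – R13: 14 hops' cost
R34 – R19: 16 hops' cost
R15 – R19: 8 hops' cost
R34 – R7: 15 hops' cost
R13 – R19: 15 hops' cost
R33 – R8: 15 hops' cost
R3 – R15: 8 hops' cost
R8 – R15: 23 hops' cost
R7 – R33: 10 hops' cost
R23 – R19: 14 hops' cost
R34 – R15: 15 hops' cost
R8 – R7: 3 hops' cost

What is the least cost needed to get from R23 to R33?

53 hops' cost

Candidate routes:
R23 - R19 - R15 - R8 - R33: 14+8+23+15 = 60
R23 - R19 - R15 - R8 - R7 - R33: 14+8+23+3+10 = 58
R23 - R19 - R13 - R7 - R33: 14+15+14+10 = 53
R23 - R19 - R34 - R7 - R33: 14+16+15+10 = 55
The minimum is 53 hops' cost via R23 - R19 - R13 - R7 - R33.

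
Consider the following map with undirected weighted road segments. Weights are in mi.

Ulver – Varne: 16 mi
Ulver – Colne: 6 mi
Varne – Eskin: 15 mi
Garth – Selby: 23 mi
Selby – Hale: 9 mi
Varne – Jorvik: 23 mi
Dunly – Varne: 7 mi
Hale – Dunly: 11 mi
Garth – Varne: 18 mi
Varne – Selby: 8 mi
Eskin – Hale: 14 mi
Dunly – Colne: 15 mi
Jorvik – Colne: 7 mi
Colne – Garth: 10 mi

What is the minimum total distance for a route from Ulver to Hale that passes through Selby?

Best Ulver to Selby: Ulver–Varne–Selby costing 24
Best Selby to Hale: Selby–Hale costing 9
Total via Selby: 24 + 9 = 33 mi.

33 mi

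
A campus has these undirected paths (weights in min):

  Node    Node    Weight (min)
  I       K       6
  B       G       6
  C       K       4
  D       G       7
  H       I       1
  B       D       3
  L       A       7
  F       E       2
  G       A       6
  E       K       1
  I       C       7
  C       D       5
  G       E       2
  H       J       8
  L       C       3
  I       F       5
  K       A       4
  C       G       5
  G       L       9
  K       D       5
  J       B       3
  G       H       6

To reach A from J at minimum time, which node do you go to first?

Enumerating some paths:
J - B - G - A: 3+6+6 = 15
J - B - G - E - K - A: 3+6+2+1+4 = 16
The minimum is 15 min via J - B - G - A.
So from J the first move is to B.

B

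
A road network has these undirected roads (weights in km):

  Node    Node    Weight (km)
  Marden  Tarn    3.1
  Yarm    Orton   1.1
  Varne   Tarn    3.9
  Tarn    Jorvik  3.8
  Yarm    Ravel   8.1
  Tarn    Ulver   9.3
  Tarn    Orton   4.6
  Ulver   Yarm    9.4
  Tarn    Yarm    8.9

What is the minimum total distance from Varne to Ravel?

Settle nodes by increasing distance from Varne:
Varne: 0
Tarn: 3.9  (via Varne)
Marden: 7  (via Tarn)
Jorvik: 7.7  (via Tarn)
Orton: 8.5  (via Tarn)
Yarm: 9.6  (via Orton)
Ulver: 13.2  (via Tarn)
Ravel: 17.7  (via Yarm)
Shortest route: Varne → Tarn → Orton → Yarm → Ravel = 17.7 km.

17.7 km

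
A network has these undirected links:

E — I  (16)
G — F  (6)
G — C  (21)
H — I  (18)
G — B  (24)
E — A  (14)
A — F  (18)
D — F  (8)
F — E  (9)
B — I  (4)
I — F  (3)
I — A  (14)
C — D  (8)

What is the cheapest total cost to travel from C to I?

Compare a few routes:
C - G - F - I: 21+6+3 = 30
C - D - F - I: 8+8+3 = 19
C - D - F - E - I: 8+8+9+16 = 41
Cheapest is C - D - F - I at 19.

19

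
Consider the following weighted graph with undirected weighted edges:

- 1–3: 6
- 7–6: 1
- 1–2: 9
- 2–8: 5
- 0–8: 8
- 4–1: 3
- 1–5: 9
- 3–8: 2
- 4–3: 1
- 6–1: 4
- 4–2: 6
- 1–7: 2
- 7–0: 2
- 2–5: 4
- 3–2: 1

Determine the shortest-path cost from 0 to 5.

Shortest distances from 0:
0: 0
7: 2  (via 0)
6: 3  (via 7)
1: 4  (via 7)
4: 7  (via 1)
3: 8  (via 4)
8: 8  (via 0)
2: 9  (via 3)
5: 13  (via 1)
Shortest route: 0–7–1–5 = 13.

13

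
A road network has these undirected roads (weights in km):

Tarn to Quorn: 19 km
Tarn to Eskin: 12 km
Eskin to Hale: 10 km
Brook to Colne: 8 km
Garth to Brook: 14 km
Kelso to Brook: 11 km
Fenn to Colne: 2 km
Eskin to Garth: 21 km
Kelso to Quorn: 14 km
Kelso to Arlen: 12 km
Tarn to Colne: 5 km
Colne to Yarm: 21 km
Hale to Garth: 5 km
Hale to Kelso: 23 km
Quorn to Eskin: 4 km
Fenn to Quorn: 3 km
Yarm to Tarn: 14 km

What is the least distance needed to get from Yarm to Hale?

36 km

Enumerating some paths:
Yarm → Colne → Fenn → Quorn → Eskin → Hale: 21+2+3+4+10 = 40
Yarm → Tarn → Eskin → Hale: 14+12+10 = 36
Yarm → Tarn → Colne → Fenn → Quorn → Eskin → Hale: 14+5+2+3+4+10 = 38
Cheapest is Yarm → Tarn → Eskin → Hale at 36 km.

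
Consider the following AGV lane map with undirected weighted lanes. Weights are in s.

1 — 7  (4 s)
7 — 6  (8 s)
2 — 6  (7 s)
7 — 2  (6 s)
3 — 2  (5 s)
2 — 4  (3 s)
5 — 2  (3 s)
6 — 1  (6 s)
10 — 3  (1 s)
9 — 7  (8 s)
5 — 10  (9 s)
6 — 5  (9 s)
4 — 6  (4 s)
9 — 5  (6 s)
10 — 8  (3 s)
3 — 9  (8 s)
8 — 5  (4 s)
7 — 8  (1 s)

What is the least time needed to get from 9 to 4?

12 s

Enumerating some paths:
9–3–2–4: 8+5+3 = 16
9–7–8–5–2–4: 8+1+4+3+3 = 19
9–5–2–4: 6+3+3 = 12
9–7–2–4: 8+6+3 = 17
Cheapest is 9–5–2–4 at 12 s.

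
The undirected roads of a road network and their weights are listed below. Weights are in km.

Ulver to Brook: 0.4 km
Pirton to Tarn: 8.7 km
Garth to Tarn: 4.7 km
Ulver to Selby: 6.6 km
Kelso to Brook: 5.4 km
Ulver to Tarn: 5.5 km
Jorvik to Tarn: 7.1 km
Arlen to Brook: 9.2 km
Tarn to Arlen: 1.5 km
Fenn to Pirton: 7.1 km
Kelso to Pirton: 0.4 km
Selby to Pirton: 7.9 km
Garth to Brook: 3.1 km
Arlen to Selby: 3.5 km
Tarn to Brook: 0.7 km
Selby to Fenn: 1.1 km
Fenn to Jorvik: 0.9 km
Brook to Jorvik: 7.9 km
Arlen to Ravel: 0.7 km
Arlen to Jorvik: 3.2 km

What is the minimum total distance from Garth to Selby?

8.8 km

Candidate routes:
Garth → Brook → Ulver → Selby: 3.1+0.4+6.6 = 10.1
Garth → Tarn → Arlen → Selby: 4.7+1.5+3.5 = 9.7
Garth → Brook → Tarn → Arlen → Selby: 3.1+0.7+1.5+3.5 = 8.8
Cheapest is Garth → Brook → Tarn → Arlen → Selby at 8.8 km.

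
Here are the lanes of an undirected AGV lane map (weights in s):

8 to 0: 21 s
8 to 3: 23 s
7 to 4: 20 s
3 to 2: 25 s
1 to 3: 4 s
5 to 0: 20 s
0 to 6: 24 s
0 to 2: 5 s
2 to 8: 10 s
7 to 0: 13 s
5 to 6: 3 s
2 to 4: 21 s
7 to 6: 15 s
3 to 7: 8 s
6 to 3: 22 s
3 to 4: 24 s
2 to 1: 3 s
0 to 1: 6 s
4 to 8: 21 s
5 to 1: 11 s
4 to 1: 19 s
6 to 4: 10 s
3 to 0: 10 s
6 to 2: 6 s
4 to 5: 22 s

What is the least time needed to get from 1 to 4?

Settle nodes by increasing distance from 1:
1: 0
2: 3  (via 1)
3: 4  (via 1)
0: 6  (via 1)
6: 9  (via 2)
5: 11  (via 1)
7: 12  (via 3)
8: 13  (via 2)
4: 19  (via 1)
Shortest route: 1 → 4 = 19 s.

19 s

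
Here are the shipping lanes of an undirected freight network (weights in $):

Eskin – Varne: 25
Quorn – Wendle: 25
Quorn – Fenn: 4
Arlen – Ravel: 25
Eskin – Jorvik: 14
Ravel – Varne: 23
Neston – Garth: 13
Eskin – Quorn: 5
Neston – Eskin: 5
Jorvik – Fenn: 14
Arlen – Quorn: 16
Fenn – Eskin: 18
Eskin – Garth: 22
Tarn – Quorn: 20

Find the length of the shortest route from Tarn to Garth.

$43

Compare a few routes:
Tarn–Quorn–Fenn–Eskin–Garth: 20+4+18+22 = 64
Tarn–Quorn–Eskin–Neston–Garth: 20+5+5+13 = 43
Tarn–Quorn–Eskin–Garth: 20+5+22 = 47
Tarn–Quorn–Fenn–Eskin–Neston–Garth: 20+4+18+5+13 = 60
Cheapest is Tarn–Quorn–Eskin–Neston–Garth at $43.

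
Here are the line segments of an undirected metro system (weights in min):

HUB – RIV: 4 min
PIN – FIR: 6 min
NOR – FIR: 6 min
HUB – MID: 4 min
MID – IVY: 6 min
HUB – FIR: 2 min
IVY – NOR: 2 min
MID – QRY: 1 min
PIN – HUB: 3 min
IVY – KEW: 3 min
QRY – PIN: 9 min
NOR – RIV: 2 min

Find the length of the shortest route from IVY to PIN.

Running Dijkstra from IVY:
IVY: 0
NOR: 2  (via IVY)
KEW: 3  (via IVY)
RIV: 4  (via NOR)
MID: 6  (via IVY)
QRY: 7  (via MID)
FIR: 8  (via NOR)
HUB: 8  (via RIV)
PIN: 11  (via HUB)
Shortest route: IVY–NOR–RIV–HUB–PIN = 11 min.

11 min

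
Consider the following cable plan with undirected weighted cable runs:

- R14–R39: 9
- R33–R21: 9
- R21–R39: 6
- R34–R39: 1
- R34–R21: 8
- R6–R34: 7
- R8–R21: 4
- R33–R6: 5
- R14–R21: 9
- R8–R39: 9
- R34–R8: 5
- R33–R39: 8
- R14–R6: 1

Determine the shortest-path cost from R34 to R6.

Compare a few routes:
R34 → R39 → R33 → R6: 1+8+5 = 14
R34 → R39 → R14 → R6: 1+9+1 = 11
R34 → R6: 7 = 7
Cheapest is R34 → R6 at 7.

7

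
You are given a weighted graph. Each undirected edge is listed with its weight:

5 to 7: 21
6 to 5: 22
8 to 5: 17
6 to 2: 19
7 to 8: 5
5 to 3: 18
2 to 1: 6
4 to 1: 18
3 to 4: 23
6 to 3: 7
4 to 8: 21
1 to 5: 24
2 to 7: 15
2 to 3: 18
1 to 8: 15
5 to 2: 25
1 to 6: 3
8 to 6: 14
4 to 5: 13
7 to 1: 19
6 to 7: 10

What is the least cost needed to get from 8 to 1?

15

Compare a few routes:
8–6–1: 14+3 = 17
8–1: 15 = 15
8–7–6–1: 5+10+3 = 18
8–7–1: 5+19 = 24
The minimum is 15 via 8–1.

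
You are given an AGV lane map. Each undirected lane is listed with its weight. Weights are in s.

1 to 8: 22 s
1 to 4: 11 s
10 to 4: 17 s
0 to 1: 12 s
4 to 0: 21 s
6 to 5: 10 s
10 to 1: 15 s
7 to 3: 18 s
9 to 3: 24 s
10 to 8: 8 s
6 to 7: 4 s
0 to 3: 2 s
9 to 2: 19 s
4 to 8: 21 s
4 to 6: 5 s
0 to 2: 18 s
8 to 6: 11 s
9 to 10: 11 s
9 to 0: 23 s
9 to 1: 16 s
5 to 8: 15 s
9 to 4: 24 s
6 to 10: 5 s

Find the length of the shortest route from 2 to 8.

Enumerating some paths:
2 - 9 - 10 - 8: 19+11+8 = 38
2 - 0 - 1 - 8: 18+12+22 = 52
2 - 9 - 10 - 6 - 8: 19+11+5+11 = 46
2 - 0 - 1 - 10 - 8: 18+12+15+8 = 53
Cheapest is 2 - 9 - 10 - 8 at 38 s.

38 s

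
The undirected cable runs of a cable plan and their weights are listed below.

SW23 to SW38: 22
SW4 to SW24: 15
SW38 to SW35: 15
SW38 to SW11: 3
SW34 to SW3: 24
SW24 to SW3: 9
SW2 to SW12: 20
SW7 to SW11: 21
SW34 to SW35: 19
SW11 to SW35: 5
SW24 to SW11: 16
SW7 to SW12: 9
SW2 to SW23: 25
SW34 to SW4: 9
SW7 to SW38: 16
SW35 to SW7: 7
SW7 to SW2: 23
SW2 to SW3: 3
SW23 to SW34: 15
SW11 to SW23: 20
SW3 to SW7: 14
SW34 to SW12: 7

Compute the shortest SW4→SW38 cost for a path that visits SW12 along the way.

Shortest SW4→SW12: SW4 → SW34 → SW12 = 16
Best SW12 to SW38: SW12 → SW7 → SW35 → SW11 → SW38 costing 24
Total via SW12: 16 + 24 = 40.

40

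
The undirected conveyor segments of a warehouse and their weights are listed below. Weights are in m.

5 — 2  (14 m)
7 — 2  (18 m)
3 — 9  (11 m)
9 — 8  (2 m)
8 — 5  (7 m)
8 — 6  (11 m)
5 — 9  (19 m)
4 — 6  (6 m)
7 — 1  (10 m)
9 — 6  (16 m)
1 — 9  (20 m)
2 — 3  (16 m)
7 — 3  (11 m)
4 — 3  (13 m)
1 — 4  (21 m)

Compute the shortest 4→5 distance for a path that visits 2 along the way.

Best 4 to 2: 4–3–2 costing 29
Best 2 to 5: 2–5 costing 14
Total via 2: 29 + 14 = 43 m.

43 m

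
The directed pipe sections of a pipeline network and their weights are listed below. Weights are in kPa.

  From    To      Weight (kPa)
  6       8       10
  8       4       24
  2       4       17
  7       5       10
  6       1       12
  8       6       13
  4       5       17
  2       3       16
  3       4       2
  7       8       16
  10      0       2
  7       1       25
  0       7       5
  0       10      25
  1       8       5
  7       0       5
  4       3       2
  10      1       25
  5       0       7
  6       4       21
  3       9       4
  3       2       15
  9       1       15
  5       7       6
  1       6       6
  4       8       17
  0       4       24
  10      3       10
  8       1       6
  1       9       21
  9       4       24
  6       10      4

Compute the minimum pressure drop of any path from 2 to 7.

Candidate routes:
2 - 3 - 4 - 5 - 7: 16+2+17+6 = 41
2 - 4 - 5 - 0 - 7: 17+17+7+5 = 46
2 - 3 - 4 - 5 - 0 - 7: 16+2+17+7+5 = 47
2 - 4 - 5 - 7: 17+17+6 = 40
Cheapest is 2 - 4 - 5 - 7 at 40 kPa.

40 kPa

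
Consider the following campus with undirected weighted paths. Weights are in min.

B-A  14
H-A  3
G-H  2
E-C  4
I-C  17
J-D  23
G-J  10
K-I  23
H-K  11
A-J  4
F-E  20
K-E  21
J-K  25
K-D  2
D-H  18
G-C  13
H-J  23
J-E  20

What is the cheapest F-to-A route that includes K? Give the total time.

Shortest F→K: F → E → K = 41
Best K to A: K → H → A costing 14
Total via K: 41 + 14 = 55 min.

55 min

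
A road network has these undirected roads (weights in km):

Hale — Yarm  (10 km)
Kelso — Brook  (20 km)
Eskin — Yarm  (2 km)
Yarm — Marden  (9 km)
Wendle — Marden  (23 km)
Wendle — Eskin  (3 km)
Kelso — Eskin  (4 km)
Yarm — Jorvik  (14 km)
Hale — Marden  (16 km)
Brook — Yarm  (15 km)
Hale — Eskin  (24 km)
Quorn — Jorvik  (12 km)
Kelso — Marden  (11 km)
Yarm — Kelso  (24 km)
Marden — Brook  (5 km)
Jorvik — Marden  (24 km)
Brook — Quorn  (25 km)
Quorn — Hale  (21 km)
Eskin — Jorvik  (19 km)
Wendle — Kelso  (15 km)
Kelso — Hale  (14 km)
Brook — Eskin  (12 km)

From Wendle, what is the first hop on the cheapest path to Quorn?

Compare a few routes:
Wendle–Eskin–Yarm–Jorvik–Quorn: 3+2+14+12 = 31
Wendle–Eskin–Yarm–Hale–Quorn: 3+2+10+21 = 36
Wendle–Eskin–Jorvik–Quorn: 3+19+12 = 34
The minimum is 31 km via Wendle–Eskin–Yarm–Jorvik–Quorn.
So from Wendle the first move is to Eskin.

Eskin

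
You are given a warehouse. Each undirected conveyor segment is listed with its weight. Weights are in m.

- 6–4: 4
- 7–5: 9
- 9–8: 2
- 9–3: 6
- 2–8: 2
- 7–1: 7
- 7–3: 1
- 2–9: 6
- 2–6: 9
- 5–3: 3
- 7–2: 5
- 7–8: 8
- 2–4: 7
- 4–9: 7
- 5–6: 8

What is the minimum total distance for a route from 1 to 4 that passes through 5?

Best 1 to 5: 1–7–3–5 costing 11
Shortest 5→4: 5–6–4 = 12
Total via 5: 11 + 12 = 23 m.

23 m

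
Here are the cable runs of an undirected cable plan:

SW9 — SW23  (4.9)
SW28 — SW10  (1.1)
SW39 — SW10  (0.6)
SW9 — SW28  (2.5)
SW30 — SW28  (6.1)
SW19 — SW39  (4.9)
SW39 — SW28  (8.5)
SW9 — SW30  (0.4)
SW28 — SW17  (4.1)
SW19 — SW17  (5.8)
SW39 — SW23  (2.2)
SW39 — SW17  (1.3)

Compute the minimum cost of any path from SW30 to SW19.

Compare a few routes:
SW30–SW9–SW28–SW10–SW39–SW19: 0.4+2.5+1.1+0.6+4.9 = 9.5
SW30–SW9–SW28–SW10–SW39–SW17–SW19: 0.4+2.5+1.1+0.6+1.3+5.8 = 11.7
Cheapest is SW30–SW9–SW28–SW10–SW39–SW19 at 9.5.

9.5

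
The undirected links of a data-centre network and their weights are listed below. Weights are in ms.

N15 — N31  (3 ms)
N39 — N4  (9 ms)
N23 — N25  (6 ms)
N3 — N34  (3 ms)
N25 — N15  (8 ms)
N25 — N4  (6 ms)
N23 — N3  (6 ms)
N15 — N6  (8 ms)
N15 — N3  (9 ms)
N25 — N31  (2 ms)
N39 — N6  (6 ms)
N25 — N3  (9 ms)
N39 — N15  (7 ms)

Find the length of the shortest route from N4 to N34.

Compare a few routes:
N4 - N25 - N31 - N15 - N3 - N34: 6+2+3+9+3 = 23
N4 - N25 - N23 - N3 - N34: 6+6+6+3 = 21
N4 - N25 - N3 - N34: 6+9+3 = 18
N4 - N25 - N15 - N3 - N34: 6+8+9+3 = 26
The minimum is 18 ms via N4 - N25 - N3 - N34.

18 ms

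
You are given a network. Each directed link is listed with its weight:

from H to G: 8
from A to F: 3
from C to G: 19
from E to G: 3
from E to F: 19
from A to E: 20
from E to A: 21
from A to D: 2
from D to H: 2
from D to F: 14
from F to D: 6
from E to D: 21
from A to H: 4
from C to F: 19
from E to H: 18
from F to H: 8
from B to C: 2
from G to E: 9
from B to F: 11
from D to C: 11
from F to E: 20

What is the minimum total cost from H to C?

49

Candidate routes:
H → G → E → D → C: 8+9+21+11 = 49
H → G → E → A → D → C: 8+9+21+2+11 = 51
The minimum is 49 via H → G → E → D → C.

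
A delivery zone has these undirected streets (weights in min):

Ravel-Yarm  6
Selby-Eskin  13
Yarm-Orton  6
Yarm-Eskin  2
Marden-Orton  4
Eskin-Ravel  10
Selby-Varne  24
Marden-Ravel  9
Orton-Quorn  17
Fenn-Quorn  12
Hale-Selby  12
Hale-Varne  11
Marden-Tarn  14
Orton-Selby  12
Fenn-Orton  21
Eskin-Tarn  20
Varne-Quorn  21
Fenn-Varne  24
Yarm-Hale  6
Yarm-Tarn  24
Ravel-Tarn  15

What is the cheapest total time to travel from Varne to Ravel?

23 min

Shortest distances from Varne:
Varne: 0
Hale: 11  (via Varne)
Yarm: 17  (via Hale)
Eskin: 19  (via Yarm)
Quorn: 21  (via Varne)
Orton: 23  (via Yarm)
Selby: 23  (via Hale)
Ravel: 23  (via Yarm)
Shortest route: Varne → Hale → Yarm → Ravel = 23 min.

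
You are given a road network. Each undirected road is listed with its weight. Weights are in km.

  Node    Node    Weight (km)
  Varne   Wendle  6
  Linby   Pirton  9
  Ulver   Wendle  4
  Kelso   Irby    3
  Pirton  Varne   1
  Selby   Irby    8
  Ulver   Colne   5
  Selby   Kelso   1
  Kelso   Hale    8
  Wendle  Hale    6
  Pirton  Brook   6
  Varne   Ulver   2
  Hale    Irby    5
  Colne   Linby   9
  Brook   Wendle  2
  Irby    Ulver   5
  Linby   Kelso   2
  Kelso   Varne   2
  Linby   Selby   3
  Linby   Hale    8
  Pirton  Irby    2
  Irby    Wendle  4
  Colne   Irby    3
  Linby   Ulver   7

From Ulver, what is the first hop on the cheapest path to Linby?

Enumerating some paths:
Ulver → Linby: 7 = 7
Ulver → Varne → Kelso → Linby: 2+2+2 = 6
Cheapest is Ulver → Varne → Kelso → Linby at 6 km.
So from Ulver the first move is to Varne.

Varne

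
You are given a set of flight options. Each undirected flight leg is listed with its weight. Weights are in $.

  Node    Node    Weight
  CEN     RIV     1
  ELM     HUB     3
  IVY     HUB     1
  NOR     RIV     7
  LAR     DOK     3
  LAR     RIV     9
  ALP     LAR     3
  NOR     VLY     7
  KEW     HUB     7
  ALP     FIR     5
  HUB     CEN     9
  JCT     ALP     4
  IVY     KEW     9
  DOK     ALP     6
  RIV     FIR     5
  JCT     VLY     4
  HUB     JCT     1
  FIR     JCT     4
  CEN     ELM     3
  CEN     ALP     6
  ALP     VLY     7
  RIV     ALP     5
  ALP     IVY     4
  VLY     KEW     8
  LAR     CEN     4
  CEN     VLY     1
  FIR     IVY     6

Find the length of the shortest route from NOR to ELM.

Candidate routes:
NOR - VLY - JCT - HUB - ELM: 7+4+1+3 = 15
NOR - VLY - CEN - HUB - ELM: 7+1+9+3 = 20
NOR - RIV - CEN - VLY - JCT - HUB - ELM: 7+1+1+4+1+3 = 17
NOR - RIV - CEN - ELM: 7+1+3 = 11
The minimum is $11 via NOR - RIV - CEN - ELM.

$11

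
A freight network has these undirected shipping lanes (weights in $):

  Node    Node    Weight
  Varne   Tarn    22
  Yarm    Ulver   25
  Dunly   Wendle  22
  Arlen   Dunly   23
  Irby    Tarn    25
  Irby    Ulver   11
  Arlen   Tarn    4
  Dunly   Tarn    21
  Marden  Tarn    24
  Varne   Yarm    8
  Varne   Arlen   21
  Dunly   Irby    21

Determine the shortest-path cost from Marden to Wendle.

$67

Shortest distances from Marden:
Marden: 0
Tarn: 24  (via Marden)
Arlen: 28  (via Tarn)
Dunly: 45  (via Tarn)
Varne: 46  (via Tarn)
Irby: 49  (via Tarn)
Yarm: 54  (via Varne)
Ulver: 60  (via Irby)
Wendle: 67  (via Dunly)
Shortest route: Marden → Tarn → Dunly → Wendle = $67.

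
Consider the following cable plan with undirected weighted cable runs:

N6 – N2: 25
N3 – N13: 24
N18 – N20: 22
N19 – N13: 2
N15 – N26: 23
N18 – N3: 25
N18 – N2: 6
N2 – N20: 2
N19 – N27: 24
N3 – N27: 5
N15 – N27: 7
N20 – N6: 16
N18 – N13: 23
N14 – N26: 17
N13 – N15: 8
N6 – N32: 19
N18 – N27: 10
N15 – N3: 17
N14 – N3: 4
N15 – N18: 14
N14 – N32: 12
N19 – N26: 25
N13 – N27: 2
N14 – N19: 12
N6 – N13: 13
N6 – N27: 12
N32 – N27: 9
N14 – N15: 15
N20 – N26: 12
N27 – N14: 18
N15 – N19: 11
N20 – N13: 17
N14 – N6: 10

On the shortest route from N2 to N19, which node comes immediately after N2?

Enumerating some paths:
N2 - N20 - N13 - N19: 2+17+2 = 21
N2 - N18 - N27 - N13 - N19: 6+10+2+2 = 20
N2 - N18 - N15 - N13 - N19: 6+14+8+2 = 30
Cheapest is N2 - N18 - N27 - N13 - N19 at 20.
So from N2 the first move is to N18.

N18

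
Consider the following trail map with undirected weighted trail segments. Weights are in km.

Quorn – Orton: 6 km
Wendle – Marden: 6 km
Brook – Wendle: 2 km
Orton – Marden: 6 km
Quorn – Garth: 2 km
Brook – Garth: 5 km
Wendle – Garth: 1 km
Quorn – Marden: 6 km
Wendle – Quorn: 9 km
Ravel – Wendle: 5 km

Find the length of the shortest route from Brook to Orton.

11 km

Candidate routes:
Brook → Garth → Quorn → Orton: 5+2+6 = 13
Brook → Wendle → Garth → Quorn → Orton: 2+1+2+6 = 11
Cheapest is Brook → Wendle → Garth → Quorn → Orton at 11 km.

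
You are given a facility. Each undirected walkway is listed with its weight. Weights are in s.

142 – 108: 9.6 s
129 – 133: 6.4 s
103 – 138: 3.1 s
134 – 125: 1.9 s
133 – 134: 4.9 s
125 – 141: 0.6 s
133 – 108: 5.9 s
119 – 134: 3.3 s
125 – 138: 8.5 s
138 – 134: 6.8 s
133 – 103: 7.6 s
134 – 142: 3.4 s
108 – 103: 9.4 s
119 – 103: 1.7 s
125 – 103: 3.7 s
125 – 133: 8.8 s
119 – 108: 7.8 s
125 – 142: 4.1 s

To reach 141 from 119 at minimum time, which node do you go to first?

134

Compare a few routes:
119 - 103 - 125 - 141: 1.7+3.7+0.6 = 6
119 - 134 - 125 - 141: 3.3+1.9+0.6 = 5.8
Cheapest is 119 - 134 - 125 - 141 at 5.8 s.
So from 119 the first move is to 134.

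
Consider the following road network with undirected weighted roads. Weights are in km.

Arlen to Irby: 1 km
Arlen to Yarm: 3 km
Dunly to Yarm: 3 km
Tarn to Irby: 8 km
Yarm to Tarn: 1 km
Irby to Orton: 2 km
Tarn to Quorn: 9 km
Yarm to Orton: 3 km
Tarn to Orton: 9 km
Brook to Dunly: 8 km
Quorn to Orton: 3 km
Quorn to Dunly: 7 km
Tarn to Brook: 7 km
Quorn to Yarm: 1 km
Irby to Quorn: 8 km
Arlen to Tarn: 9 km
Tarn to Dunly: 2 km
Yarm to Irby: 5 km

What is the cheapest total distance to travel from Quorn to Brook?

9 km

Candidate routes:
Quorn → Yarm → Dunly → Brook: 1+3+8 = 12
Quorn → Yarm → Tarn → Brook: 1+1+7 = 9
The minimum is 9 km via Quorn → Yarm → Tarn → Brook.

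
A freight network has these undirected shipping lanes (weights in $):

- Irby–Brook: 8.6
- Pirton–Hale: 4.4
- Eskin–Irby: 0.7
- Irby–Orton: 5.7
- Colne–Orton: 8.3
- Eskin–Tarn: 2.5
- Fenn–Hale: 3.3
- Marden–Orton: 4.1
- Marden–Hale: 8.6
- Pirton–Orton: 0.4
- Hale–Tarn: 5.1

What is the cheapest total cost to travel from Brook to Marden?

Compare a few routes:
Brook → Irby → Eskin → Tarn → Hale → Pirton → Orton → Marden: 8.6+0.7+2.5+5.1+4.4+0.4+4.1 = 25.8
Brook → Irby → Eskin → Tarn → Hale → Marden: 8.6+0.7+2.5+5.1+8.6 = 25.5
Brook → Irby → Orton → Marden: 8.6+5.7+4.1 = 18.4
Cheapest is Brook → Irby → Orton → Marden at $18.4.

$18.4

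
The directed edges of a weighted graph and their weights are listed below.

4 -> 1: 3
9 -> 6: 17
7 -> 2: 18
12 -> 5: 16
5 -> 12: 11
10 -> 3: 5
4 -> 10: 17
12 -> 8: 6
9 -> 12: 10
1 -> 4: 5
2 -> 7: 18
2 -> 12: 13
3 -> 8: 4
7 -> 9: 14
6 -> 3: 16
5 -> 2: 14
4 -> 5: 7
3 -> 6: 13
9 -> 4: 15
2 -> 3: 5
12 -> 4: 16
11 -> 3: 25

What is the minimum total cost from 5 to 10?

Compare a few routes:
5 - 2 - 12 - 4 - 10: 14+13+16+17 = 60
5 - 2 - 7 - 9 - 4 - 10: 14+18+14+15+17 = 78
5 - 12 - 4 - 10: 11+16+17 = 44
Cheapest is 5 - 12 - 4 - 10 at 44.

44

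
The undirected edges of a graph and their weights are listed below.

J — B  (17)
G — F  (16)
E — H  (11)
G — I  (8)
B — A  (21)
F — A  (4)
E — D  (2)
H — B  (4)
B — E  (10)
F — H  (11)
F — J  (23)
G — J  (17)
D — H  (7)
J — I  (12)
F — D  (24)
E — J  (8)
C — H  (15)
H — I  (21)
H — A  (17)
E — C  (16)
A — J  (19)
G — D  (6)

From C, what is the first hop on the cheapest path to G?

E

Compare a few routes:
C–E–D–G: 16+2+6 = 24
C–H–D–G: 15+7+6 = 28
Cheapest is C–E–D–G at 24.
So from C the first move is to E.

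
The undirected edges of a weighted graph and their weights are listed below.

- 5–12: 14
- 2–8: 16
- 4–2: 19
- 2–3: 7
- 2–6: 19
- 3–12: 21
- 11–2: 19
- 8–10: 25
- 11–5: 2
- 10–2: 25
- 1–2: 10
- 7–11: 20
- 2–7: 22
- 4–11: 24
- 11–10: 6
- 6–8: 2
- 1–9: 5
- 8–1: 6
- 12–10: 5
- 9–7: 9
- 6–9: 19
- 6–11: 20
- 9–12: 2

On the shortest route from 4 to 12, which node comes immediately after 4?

11

Candidate routes:
4–11–5–12: 24+2+14 = 40
4–2–1–9–12: 19+10+5+2 = 36
4–11–10–12: 24+6+5 = 35
The minimum is 35 via 4–11–10–12.
So from 4 the first move is to 11.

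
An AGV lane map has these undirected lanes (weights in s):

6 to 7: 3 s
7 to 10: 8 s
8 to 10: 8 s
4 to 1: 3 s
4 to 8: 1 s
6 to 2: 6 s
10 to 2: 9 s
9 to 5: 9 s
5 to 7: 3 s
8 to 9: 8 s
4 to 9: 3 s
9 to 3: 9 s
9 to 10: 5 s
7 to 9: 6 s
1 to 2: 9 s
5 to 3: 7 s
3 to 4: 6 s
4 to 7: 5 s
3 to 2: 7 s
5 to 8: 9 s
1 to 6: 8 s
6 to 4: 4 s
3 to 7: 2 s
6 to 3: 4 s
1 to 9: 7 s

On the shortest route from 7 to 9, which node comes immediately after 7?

Candidate routes:
7–4–9: 5+3 = 8
7–9: 6 = 6
7–6–4–9: 3+4+3 = 10
The minimum is 6 s via 7–9.
So from 7 the first move is to 9.

9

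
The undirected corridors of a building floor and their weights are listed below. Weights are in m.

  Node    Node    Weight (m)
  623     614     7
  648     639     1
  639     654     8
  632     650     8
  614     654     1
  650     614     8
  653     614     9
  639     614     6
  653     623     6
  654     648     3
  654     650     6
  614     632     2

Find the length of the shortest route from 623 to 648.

11 m

Settle nodes by increasing distance from 623:
623: 0
653: 6  (via 623)
614: 7  (via 623)
654: 8  (via 614)
632: 9  (via 614)
648: 11  (via 654)
Shortest route: 623 → 614 → 654 → 648 = 11 m.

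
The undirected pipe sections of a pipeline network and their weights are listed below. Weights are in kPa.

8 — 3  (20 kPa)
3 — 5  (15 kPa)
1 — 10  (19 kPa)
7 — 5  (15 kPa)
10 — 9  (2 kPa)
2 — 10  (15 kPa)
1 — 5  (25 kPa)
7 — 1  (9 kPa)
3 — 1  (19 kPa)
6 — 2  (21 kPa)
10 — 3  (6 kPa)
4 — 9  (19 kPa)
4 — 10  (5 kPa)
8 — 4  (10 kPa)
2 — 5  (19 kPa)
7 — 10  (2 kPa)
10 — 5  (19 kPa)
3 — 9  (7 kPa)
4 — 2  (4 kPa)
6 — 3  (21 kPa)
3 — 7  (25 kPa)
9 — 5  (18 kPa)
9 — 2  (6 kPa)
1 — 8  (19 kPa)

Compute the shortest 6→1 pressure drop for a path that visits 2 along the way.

40 kPa

Best 6 to 2: 6–2 costing 21
Best 2 to 1: 2–9–10–7–1 costing 19
Total via 2: 21 + 19 = 40 kPa.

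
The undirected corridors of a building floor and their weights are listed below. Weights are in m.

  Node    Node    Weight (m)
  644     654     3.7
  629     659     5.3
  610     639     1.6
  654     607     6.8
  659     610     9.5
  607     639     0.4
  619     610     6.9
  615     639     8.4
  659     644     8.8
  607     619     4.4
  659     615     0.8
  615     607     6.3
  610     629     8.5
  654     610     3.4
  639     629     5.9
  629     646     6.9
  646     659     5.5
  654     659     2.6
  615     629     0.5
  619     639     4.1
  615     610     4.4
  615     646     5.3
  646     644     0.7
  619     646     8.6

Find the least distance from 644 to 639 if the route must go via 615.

Shortest 644→615: 644 → 646 → 615 = 6
Best 615 to 639: 615 → 610 → 639 costing 6
Total via 615: 6 + 6 = 12 m.

12 m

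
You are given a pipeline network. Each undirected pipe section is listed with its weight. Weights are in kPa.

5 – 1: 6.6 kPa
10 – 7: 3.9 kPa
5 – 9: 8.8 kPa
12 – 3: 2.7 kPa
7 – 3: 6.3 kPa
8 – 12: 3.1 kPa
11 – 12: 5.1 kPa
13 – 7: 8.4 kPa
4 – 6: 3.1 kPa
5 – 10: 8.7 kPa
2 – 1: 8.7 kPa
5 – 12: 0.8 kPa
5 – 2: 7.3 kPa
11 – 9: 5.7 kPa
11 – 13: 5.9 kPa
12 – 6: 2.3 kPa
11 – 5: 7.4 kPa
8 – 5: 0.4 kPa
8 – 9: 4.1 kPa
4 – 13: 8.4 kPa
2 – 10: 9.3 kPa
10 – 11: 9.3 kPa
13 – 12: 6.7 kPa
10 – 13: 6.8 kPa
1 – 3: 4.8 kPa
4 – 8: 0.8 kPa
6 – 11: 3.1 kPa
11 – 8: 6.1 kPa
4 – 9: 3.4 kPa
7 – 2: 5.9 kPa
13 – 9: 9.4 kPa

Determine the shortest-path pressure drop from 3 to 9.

8 kPa

Compare a few routes:
3–12–5–8–9: 2.7+0.8+0.4+4.1 = 8
3–12–8–9: 2.7+3.1+4.1 = 9.9
3–12–8–4–9: 2.7+3.1+0.8+3.4 = 10
3–12–5–8–4–9: 2.7+0.8+0.4+0.8+3.4 = 8.1
The minimum is 8 kPa via 3–12–5–8–9.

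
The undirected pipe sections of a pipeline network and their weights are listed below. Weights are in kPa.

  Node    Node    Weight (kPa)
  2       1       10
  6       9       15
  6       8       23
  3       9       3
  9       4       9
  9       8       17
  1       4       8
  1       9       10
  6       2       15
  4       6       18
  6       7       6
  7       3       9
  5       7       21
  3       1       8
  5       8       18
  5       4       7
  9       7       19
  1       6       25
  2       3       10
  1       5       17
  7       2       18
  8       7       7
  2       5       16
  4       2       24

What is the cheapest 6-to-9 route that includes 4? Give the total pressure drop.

Shortest 6→4: 6–4 = 18
Best 4 to 9: 4–9 costing 9
Total via 4: 18 + 9 = 27 kPa.

27 kPa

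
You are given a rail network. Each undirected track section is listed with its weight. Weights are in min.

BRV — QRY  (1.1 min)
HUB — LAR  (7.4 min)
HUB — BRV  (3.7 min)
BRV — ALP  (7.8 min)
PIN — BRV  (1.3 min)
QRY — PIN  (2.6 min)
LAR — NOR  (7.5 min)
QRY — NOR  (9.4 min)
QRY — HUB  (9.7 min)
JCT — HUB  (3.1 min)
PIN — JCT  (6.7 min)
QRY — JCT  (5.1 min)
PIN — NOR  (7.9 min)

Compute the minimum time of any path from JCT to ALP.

14 min

Enumerating some paths:
JCT - QRY - BRV - ALP: 5.1+1.1+7.8 = 14
JCT - PIN - BRV - ALP: 6.7+1.3+7.8 = 15.8
JCT - HUB - BRV - ALP: 3.1+3.7+7.8 = 14.6
JCT - QRY - PIN - BRV - ALP: 5.1+2.6+1.3+7.8 = 16.8
Cheapest is JCT - QRY - BRV - ALP at 14 min.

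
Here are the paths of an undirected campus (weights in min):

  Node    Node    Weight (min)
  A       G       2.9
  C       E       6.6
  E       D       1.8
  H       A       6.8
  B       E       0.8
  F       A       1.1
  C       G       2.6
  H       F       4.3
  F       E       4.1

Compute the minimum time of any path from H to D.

10.2 min

Settle nodes by increasing distance from H:
H: 0
F: 4.3  (via H)
A: 5.4  (via F)
G: 8.3  (via A)
E: 8.4  (via F)
B: 9.2  (via E)
D: 10.2  (via E)
Shortest route: H → F → E → D = 10.2 min.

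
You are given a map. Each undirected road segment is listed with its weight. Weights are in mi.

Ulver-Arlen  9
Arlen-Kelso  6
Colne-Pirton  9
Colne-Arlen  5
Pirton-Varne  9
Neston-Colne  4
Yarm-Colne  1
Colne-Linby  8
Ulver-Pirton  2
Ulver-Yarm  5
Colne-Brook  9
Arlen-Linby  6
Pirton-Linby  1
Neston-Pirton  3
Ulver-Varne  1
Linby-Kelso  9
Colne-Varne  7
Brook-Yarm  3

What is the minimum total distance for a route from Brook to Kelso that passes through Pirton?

20 mi

Best Brook to Pirton: Brook–Yarm–Ulver–Pirton costing 10
Best Pirton to Kelso: Pirton–Linby–Kelso costing 10
Total via Pirton: 10 + 10 = 20 mi.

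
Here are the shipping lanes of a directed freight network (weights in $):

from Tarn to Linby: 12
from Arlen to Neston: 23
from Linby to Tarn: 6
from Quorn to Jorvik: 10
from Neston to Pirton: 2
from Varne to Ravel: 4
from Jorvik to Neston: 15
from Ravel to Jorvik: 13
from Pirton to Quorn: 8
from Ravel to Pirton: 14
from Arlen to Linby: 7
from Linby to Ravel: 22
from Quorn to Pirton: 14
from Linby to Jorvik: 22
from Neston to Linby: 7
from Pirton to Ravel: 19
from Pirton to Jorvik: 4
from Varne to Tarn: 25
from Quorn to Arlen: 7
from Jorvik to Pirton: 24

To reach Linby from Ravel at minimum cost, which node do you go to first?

Jorvik

Candidate routes:
Ravel - Jorvik - Neston - Pirton - Quorn - Arlen - Linby: 13+15+2+8+7+7 = 52
Ravel - Pirton - Quorn - Arlen - Linby: 14+8+7+7 = 36
Ravel - Pirton - Jorvik - Neston - Linby: 14+4+15+7 = 40
Ravel - Jorvik - Neston - Linby: 13+15+7 = 35
The minimum is $35 via Ravel - Jorvik - Neston - Linby.
So from Ravel the first move is to Jorvik.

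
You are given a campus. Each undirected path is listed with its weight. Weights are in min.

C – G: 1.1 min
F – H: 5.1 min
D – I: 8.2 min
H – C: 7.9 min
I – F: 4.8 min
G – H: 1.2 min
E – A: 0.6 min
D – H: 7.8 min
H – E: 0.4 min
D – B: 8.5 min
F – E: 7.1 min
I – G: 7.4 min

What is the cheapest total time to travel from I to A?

9.6 min

Settle nodes by increasing distance from I:
I: 0
F: 4.8  (via I)
G: 7.4  (via I)
D: 8.2  (via I)
C: 8.5  (via G)
H: 8.6  (via G)
E: 9  (via H)
A: 9.6  (via E)
Shortest route: I → G → H → E → A = 9.6 min.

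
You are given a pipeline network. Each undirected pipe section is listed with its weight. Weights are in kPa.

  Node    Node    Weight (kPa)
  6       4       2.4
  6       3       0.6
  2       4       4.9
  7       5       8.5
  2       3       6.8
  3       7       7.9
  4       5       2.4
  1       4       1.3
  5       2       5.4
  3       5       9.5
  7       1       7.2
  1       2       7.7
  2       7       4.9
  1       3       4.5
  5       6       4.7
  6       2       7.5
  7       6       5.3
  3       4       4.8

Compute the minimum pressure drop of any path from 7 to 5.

Enumerating some paths:
7 → 5: 8.5 = 8.5
7 → 6 → 4 → 5: 5.3+2.4+2.4 = 10.1
7 → 6 → 5: 5.3+4.7 = 10
The minimum is 8.5 kPa via 7 → 5.

8.5 kPa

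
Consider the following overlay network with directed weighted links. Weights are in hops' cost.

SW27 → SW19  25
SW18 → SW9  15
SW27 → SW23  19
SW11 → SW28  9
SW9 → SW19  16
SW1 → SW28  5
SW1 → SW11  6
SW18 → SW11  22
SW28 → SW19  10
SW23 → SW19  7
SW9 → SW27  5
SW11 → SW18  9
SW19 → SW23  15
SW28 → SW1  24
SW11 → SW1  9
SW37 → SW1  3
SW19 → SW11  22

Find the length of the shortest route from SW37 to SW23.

Candidate routes:
SW37–SW1–SW11–SW28–SW19–SW23: 3+6+9+10+15 = 43
SW37–SW1–SW28–SW19–SW23: 3+5+10+15 = 33
The minimum is 33 hops' cost via SW37–SW1–SW28–SW19–SW23.

33 hops' cost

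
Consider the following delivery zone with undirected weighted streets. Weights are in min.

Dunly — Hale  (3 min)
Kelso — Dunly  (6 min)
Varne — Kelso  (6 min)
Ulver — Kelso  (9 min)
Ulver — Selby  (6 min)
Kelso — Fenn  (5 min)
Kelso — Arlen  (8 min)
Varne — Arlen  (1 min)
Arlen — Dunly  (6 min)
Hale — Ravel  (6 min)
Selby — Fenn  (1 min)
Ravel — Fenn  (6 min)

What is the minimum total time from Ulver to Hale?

Enumerating some paths:
Ulver - Selby - Fenn - Ravel - Hale: 6+1+6+6 = 19
Ulver - Kelso - Dunly - Hale: 9+6+3 = 18
Ulver - Selby - Fenn - Kelso - Dunly - Hale: 6+1+5+6+3 = 21
Ulver - Kelso - Varne - Arlen - Dunly - Hale: 9+6+1+6+3 = 25
Cheapest is Ulver - Kelso - Dunly - Hale at 18 min.

18 min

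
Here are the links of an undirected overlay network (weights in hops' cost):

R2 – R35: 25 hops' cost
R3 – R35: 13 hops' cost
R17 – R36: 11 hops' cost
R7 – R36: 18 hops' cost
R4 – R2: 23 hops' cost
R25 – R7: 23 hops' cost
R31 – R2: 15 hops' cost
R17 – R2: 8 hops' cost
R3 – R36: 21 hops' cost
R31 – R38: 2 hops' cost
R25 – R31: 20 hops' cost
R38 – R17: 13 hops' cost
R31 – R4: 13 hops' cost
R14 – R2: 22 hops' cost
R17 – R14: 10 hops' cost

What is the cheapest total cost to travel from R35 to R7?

Settle nodes by increasing distance from R35:
R35: 0
R3: 13  (via R35)
R2: 25  (via R35)
R17: 33  (via R2)
R36: 34  (via R3)
R31: 40  (via R2)
R38: 42  (via R31)
R14: 43  (via R17)
R4: 48  (via R2)
R7: 52  (via R36)
Shortest route: R35 → R3 → R36 → R7 = 52 hops' cost.

52 hops' cost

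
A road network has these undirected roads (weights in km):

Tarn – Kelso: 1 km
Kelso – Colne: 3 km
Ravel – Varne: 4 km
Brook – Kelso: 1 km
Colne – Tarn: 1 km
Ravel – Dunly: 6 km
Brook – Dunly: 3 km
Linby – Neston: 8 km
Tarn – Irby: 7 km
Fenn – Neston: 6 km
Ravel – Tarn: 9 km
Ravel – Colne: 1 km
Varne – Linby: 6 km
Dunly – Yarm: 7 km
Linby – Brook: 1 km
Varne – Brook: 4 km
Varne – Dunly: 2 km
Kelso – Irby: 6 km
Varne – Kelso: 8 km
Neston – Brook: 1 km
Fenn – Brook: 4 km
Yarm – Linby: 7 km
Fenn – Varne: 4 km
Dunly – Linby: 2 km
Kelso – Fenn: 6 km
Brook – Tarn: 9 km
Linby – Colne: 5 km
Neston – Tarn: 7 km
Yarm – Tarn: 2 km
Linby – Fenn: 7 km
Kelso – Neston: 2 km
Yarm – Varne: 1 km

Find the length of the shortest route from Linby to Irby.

8 km

Compare a few routes:
Linby → Brook → Kelso → Irby: 1+1+6 = 8
Linby → Brook → Kelso → Tarn → Irby: 1+1+1+7 = 10
Linby → Brook → Neston → Kelso → Irby: 1+1+2+6 = 10
The minimum is 8 km via Linby → Brook → Kelso → Irby.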